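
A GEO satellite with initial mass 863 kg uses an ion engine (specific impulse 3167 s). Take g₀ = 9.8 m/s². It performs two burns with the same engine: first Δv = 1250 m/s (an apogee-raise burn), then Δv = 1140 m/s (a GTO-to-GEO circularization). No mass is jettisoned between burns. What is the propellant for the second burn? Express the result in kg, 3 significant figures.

propellant for the second burn ≈ 29.9 kg

v_e = Isp · g₀ = 3167 × 9.8 = 31036.6 m/s.
After the first burn: m = 863 × exp(−1250/31036.6) = 863 × 0.96053 = 828.937 kg.
After the second burn: m = 828.937 × exp(−1140/31036.6) = 828.937 × 0.96394 = 799.046 kg.
Second-burn propellant = 828.937 − 799.046 = 29.891 kg.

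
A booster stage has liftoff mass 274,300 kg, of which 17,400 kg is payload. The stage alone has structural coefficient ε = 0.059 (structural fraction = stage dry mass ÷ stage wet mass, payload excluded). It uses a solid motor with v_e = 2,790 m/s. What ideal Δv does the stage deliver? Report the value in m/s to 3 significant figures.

Stage wet mass = m₀ − payload = 274,300 − 17,400 = 256,900 kg.
Stage dry mass = ε × stage wet mass = 0.059 × 256,900 = 15,157.1 kg.
Burnout mass m_f = stage dry + payload = 15,157.1 + 17,400 = 32,557.1 kg.
From the ideal rocket equation, Δv = v_e · ln(274,300/32,557.1) = 2790.0 × ln(8.425) = 2790.0 × 2.1312 ≈ 5946 m/s.

Δv ≈ 5950 m/s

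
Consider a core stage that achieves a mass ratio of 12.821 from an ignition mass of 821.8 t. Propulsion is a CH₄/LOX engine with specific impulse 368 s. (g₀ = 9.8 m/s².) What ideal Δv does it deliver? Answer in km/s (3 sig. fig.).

v_e = Isp · g₀ = 368 × 9.8 = 3606.4 m/s.
Δv = v_e · ln(12.821) = 3606.4 × 2.5511 ≈ 9200.2 m/s.

Δv ≈ 9.20 km/s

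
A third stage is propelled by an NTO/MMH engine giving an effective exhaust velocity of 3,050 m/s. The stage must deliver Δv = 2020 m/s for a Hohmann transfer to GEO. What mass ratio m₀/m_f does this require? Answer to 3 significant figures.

mass ratio ≈ 1.94

From the ideal rocket equation, m₀/m_f = exp(Δv / v_e) = exp(2020 / 3050.0) = exp(0.6623) = 1.9392.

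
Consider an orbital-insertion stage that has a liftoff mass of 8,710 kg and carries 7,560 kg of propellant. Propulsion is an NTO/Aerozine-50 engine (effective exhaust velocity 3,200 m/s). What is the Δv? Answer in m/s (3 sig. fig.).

Δv ≈ 6480 m/s

m_f = m₀ − m_prop = 8,710 − 7,560 = 1,150 kg.
Δv = v_e · ln(m₀/m_f) = 3200.0 × ln(7.574) = 3200.0 × 2.0247 ≈ 6479.1 m/s.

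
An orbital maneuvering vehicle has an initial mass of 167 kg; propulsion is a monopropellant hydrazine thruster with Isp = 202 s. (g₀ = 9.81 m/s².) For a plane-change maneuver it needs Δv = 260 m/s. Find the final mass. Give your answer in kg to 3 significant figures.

final mass ≈ 146 kg

v_e = Isp · g₀ = 202 × 9.81 = 1981.6 m/s.
m₀/m_f = exp(Δv / v_e) = exp(260 / 1981.6) = exp(0.1312) = 1.1402.
m_f = m₀ / 1.1402 = 167 / 1.1402 = 146.466 kg.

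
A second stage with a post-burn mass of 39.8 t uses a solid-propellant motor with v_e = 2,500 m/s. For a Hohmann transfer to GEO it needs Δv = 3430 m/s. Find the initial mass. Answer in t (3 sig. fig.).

m₀/m_f = exp(Δv / v_e) = exp(3430 / 2500.0) = exp(1.3720) = 3.9432.
m₀ = m_f × 3.9432 = 39.8 × 3.9432 = 156.939 t.

initial mass ≈ 157 t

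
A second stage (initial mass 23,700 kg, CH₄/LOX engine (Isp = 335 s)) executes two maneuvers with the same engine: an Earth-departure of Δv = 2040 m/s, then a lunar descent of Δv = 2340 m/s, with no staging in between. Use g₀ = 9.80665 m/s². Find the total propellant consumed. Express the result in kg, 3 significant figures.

v_e = Isp · g₀ = 335 × 9.80665 = 3285.2 m/s.
After the first burn: m = 23700 × exp(−2040/3285.2) = 23700 × 0.53743 = 12,737.1 kg.
After the second burn: m = 12,737.1 × exp(−2340/3285.2) = 12,737.1 × 0.49052 = 6,247.8 kg.
Total propellant = m₀ − m_final = 23700 − 6,247.8 = 17,452.2 kg.

total propellant consumed ≈ 17500 kg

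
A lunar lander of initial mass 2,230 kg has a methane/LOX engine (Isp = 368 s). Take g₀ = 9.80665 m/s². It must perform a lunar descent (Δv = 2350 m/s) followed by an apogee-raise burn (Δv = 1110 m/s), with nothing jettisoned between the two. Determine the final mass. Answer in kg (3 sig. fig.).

final mass ≈ 855 kg

v_e = Isp · g₀ = 368 × 9.80665 = 3608.8 m/s.
After the first burn: m = 2230 × exp(−2350/3608.8) = 2230 × 0.52143 = 1,162.79 kg.
After the second burn: m = 1,162.79 × exp(−1110/3608.8) = 1,162.79 × 0.73523 = 854.918 kg.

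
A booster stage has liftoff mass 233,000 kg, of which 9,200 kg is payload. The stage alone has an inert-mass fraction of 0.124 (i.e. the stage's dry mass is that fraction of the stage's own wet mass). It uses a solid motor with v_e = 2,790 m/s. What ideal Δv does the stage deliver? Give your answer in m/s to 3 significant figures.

Δv ≈ 5140 m/s

Stage wet mass = m₀ − payload = 233,000 − 9,200 = 223,800 kg.
Stage dry mass = ε × stage wet mass = 0.124 × 223,800 = 27,751.2 kg.
Burnout mass m_f = stage dry + payload = 27,751.2 + 9,200 = 36,951.2 kg.
Δv = v_e · ln(233,000/36,951.2) = 2790.0 × ln(6.306) = 2790.0 × 1.8414 ≈ 5138 m/s.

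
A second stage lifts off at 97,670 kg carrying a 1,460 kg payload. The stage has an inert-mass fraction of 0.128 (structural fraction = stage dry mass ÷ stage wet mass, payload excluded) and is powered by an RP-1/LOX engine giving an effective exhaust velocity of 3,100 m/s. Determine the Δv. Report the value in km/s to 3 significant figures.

Δv ≈ 6.07 km/s

Stage wet mass = m₀ − payload = 97,670 − 1,460 = 96,210 kg.
Stage dry mass = ε × stage wet mass = 0.128 × 96,210 = 12,314.9 kg.
Burnout mass m_f = stage dry + payload = 12,314.9 + 1,460 = 13,774.9 kg.
Δv = v_e · ln(97,670/13,774.9) = 3100.0 × ln(7.09) = 3100.0 × 1.9587 ≈ 6072 m/s.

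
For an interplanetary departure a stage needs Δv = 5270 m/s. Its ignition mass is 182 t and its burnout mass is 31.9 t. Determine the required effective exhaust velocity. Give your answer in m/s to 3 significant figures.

v_e ≈ 3030 m/s

ln(m₀/m_f) = ln(182000/31900) = ln(5.705) = 1.7414.
Rocket equation: v_e = Δv / ln(m₀/m_f) = 5270 / 1.7414 = 3026.3 m/s.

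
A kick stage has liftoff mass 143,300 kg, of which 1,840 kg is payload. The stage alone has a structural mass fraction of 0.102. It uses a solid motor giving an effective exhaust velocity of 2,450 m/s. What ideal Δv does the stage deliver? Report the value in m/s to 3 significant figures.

Δv ≈ 5330 m/s

Stage wet mass = m₀ − payload = 143,300 − 1,840 = 141,460 kg.
Stage dry mass = ε × stage wet mass = 0.102 × 141,460 = 14,428.9 kg.
Burnout mass m_f = stage dry + payload = 14,428.9 + 1,840 = 16,268.9 kg.
Δv = v_e · ln(143,300/16,268.9) = 2450.0 × ln(8.808) = 2450.0 × 2.1757 ≈ 5330 m/s.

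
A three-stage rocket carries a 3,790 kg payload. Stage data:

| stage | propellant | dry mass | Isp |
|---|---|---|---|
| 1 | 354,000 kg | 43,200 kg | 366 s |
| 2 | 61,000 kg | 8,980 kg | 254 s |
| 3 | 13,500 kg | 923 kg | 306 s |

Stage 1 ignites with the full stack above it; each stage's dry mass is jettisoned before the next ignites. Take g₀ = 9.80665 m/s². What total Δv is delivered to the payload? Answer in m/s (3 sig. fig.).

Ignition mass of stage 1 = 354,000+43,200 + 61,000+8,980 + 13,500+923 + 3,790 = 485,393 kg.
Stage 1: m₀ = 485,393 kg, m_f = 485,393 − 354,000 = 131,393 kg; Δv = 366×9.80665×ln(3.694) = 3589.2×1.3068 ≈ 4690 m/s.
Stage 2: m₀ = 88,193 kg, m_f = 88,193 − 61,000 = 27,193 kg; Δv = 254×9.80665×ln(3.243) = 2490.9×1.1766 ≈ 2931 m/s.
Stage 3: m₀ = 18,213 kg, m_f = 18,213 − 13,500 = 4,713 kg; Δv = 306×9.80665×ln(3.864) = 3000.8×1.3518 ≈ 4057 m/s.
Total Δv = 4690 + 2931 + 4057 = 11678 m/s.

Δv ≈ 11700 m/s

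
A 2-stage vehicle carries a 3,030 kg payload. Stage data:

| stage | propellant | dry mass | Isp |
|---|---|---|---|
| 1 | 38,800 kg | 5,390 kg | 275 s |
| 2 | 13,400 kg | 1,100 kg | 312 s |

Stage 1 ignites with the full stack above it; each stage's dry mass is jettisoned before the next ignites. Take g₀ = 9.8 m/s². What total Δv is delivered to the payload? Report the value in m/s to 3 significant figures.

Δv ≈ 7090 m/s

Ignition mass of stage 1 = 38,800+5,390 + 13,400+1,100 + 3,030 = 61,720 kg.
Stage 1: m₀ = 61,720 kg, m_f = 61,720 − 38,800 = 22,920 kg; Δv = 275×9.8×ln(2.693) = 2695.0×0.9906 ≈ 2670 m/s.
Stage 2: m₀ = 17,530 kg, m_f = 17,530 − 13,400 = 4,130 kg; Δv = 312×9.8×ln(4.245) = 3057.6×1.4456 ≈ 4420 m/s.
Total Δv = 2670 + 4420 = 7090 m/s.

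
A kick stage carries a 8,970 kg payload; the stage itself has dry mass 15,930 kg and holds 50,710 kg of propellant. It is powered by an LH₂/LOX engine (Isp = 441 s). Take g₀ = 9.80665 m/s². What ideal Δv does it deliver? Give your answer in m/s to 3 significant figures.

Δv ≈ 4800 m/s

v_e = Isp · g₀ = 441 × 9.80665 = 4324.7 m/s.
m₀ = payload + dry + propellant = 8,970 + 15,930 + 50,710 = 75,610 kg.
m_f = payload + dry = 8,970 + 15,930 = 24,900 kg.
Δv = v_e · ln(m₀/m_f) = 4324.7 × ln(3.037) = 4324.7 × 1.1107 ≈ 4803.6 m/s.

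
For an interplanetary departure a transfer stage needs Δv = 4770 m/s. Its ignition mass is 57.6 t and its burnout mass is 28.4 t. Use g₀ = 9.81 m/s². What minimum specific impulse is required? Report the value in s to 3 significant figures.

Isp ≈ 688 s

ln(m₀/m_f) = ln(57600/28400) = ln(2.028) = 0.7071.
From the ideal rocket equation, v_e = Δv / ln(m₀/m_f) = 4770 / 0.7071 = 6745.5 m/s.
Isp = v_e / g₀ = 6745.5 / 9.81 = 687.6 s.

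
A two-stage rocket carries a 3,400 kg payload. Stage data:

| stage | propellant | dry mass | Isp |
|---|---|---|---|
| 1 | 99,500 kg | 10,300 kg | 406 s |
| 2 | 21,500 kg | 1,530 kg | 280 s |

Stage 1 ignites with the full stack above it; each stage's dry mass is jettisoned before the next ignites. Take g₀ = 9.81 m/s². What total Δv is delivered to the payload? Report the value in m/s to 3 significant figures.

Δv ≈ 9830 m/s

Ignition mass of stage 1 = 99,500+10,300 + 21,500+1,530 + 3,400 = 136,230 kg.
Stage 1: m₀ = 136,230 kg, m_f = 136,230 − 99,500 = 36,730 kg; Δv = 406×9.81×ln(3.709) = 3982.9×1.3108 ≈ 5221 m/s.
Stage 2: m₀ = 26,430 kg, m_f = 26,430 − 21,500 = 4,930 kg; Δv = 280×9.81×ln(5.361) = 2746.8×1.6792 ≈ 4612 m/s.
Total Δv = 5221 + 4612 = 9833 m/s.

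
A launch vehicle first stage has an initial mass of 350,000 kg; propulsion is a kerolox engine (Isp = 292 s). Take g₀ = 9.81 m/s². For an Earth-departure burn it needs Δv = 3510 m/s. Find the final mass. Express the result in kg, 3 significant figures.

final mass ≈ 103000 kg

v_e = Isp · g₀ = 292 × 9.81 = 2864.5 m/s.
m₀/m_f = exp(Δv / v_e) = exp(3510 / 2864.5) = exp(1.2253) = 3.4053.
m_f = m₀ / 3.4053 = 350,000 / 3.4053 = 102,781 kg.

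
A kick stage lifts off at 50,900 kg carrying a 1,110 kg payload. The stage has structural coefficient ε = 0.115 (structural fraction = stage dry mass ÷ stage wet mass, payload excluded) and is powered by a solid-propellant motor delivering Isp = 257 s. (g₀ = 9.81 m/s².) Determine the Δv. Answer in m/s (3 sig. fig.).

Δv ≈ 5060 m/s

Stage wet mass = m₀ − payload = 50,900 − 1,110 = 49,790 kg.
Stage dry mass = ε × stage wet mass = 0.115 × 49,790 = 5,725.85 kg.
Burnout mass m_f = stage dry + payload = 5,725.85 + 1,110 = 6,835.85 kg.
v_e = Isp · g₀ = 257 × 9.81 = 2521.2 m/s.
From the ideal rocket equation, Δv = v_e · ln(50,900/6,835.85) = 2521.2 × ln(7.446) = 2521.2 × 2.0077 ≈ 5062 m/s.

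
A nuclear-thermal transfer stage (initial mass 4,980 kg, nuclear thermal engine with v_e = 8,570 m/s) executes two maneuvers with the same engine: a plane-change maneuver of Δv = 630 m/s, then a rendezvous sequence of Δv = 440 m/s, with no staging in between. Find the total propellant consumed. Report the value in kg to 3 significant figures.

After the first burn: m = 4980 × exp(−630/8570.0) = 4980 × 0.92912 = 4,627.02 kg.
After the second burn: m = 4,627.02 × exp(−440/8570.0) = 4,627.02 × 0.94995 = 4,395.44 kg.
Total propellant = m₀ − m_final = 4980 − 4,395.44 = 584.56 kg.

total propellant consumed ≈ 585 kg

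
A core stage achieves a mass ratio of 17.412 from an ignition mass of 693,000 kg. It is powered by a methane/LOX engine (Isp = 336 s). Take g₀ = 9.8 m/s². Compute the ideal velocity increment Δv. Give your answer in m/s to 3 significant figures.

Δv ≈ 9410 m/s

v_e = Isp · g₀ = 336 × 9.8 = 3292.8 m/s.
Using Δv = v_e ln(m₀/m_f): Δv = v_e · ln(17.412) = 3292.8 × 2.8572 ≈ 9408.1 m/s.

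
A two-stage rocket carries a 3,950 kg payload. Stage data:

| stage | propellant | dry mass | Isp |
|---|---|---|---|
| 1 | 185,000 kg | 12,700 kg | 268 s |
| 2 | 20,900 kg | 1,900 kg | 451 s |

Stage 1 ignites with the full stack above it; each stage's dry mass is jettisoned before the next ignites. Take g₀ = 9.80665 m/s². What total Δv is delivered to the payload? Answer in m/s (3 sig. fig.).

Δv ≈ 11300 m/s

Ignition mass of stage 1 = 185,000+12,700 + 20,900+1,900 + 3,950 = 224,450 kg.
Stage 1: m₀ = 224,450 kg, m_f = 224,450 − 185,000 = 39,450 kg; Δv = 268×9.80665×ln(5.689) = 2628.2×1.7386 ≈ 4569 m/s.
Stage 2: m₀ = 26,750 kg, m_f = 26,750 − 20,900 = 5,850 kg; Δv = 451×9.80665×ln(4.573) = 4422.8×1.5201 ≈ 6723 m/s.
Total Δv = 4569 + 6723 = 11292 m/s.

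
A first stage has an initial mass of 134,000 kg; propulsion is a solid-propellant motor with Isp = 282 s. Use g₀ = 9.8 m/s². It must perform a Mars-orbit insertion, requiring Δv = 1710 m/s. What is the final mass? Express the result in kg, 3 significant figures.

v_e = Isp · g₀ = 282 × 9.8 = 2763.6 m/s.
m₀/m_f = exp(Δv / v_e) = exp(1710 / 2763.6) = exp(0.6188) = 1.8566.
m_f = m₀ / 1.8566 = 134,000 / 1.8566 = 72,174.9 kg.

final mass ≈ 72200 kg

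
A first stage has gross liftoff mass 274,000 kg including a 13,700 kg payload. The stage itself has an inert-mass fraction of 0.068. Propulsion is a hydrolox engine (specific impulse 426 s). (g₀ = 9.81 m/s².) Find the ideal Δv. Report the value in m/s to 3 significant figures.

Δv ≈ 9050 m/s

Stage wet mass = m₀ − payload = 274,000 − 13,700 = 260,300 kg.
Stage dry mass = ε × stage wet mass = 0.068 × 260,300 = 17,700.4 kg.
Burnout mass m_f = stage dry + payload = 17,700.4 + 13,700 = 31,400.4 kg.
v_e = Isp · g₀ = 426 × 9.81 = 4179.1 m/s.
Using Δv = v_e ln(m₀/m_f): Δv = v_e · ln(274,000/31,400.4) = 4179.1 × ln(8.726) = 4179.1 × 2.1663 ≈ 9053 m/s.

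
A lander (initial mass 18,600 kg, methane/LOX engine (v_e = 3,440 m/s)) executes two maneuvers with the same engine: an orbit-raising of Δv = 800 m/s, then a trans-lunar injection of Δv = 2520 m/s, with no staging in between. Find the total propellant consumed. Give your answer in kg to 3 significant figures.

total propellant consumed ≈ 11500 kg

After the first burn: m = 18600 × exp(−800/3440.0) = 18600 × 0.79250 = 14,740.5 kg.
After the second burn: m = 14,740.5 × exp(−2520/3440.0) = 14,740.5 × 0.48068 = 7,085.46 kg.
Total propellant = m₀ − m_final = 18600 − 7,085.46 = 11,514.54 kg.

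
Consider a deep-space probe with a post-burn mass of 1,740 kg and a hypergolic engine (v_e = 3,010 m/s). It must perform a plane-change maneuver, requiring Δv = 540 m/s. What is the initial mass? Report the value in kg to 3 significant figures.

initial mass ≈ 2080 kg

From the ideal rocket equation, m₀/m_f = exp(Δv / v_e) = exp(540 / 3010.0) = exp(0.1794) = 1.1965.
m₀ = m_f × 1.1965 = 1,740 × 1.1965 = 2,081.91 kg.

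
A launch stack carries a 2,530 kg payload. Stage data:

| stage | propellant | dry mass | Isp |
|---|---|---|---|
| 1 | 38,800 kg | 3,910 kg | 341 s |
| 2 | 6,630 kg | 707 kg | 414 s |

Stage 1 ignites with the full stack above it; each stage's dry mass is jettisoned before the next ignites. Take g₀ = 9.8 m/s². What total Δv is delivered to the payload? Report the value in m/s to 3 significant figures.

Ignition mass of stage 1 = 38,800+3,910 + 6,630+707 + 2,530 = 52,577 kg.
Stage 1: m₀ = 52,577 kg, m_f = 52,577 − 38,800 = 13,777 kg; Δv = 341×9.8×ln(3.816) = 3341.8×1.3393 ≈ 4476 m/s.
Stage 2: m₀ = 9,867 kg, m_f = 9,867 − 6,630 = 3,237 kg; Δv = 414×9.8×ln(3.048) = 4057.2×1.1145 ≈ 4522 m/s.
Total Δv = 4476 + 4522 = 8998 m/s.

Δv ≈ 9000 m/s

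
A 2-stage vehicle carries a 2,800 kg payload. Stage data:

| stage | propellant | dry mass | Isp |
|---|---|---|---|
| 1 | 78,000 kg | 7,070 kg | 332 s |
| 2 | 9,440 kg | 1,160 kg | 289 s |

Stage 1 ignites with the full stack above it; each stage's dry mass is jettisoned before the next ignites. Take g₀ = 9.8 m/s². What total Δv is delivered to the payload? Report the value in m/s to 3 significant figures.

Ignition mass of stage 1 = 78,000+7,070 + 9,440+1,160 + 2,800 = 98,470 kg.
Stage 1: m₀ = 98,470 kg, m_f = 98,470 − 78,000 = 20,470 kg; Δv = 332×9.8×ln(4.81) = 3253.6×1.5708 ≈ 5111 m/s.
Stage 2: m₀ = 13,400 kg, m_f = 13,400 − 9,440 = 3,960 kg; Δv = 289×9.8×ln(3.384) = 2832.2×1.2190 ≈ 3452 m/s.
Total Δv = 5111 + 3452 = 8563 m/s.

Δv ≈ 8560 m/s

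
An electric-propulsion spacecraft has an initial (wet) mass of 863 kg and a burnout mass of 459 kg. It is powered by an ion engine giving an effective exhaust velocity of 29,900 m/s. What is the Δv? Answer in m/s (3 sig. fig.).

Δv = v_e · ln(m₀/m_f) = 29900.0 × ln(1.88) = 29900.0 × 0.6314 ≈ 18877.8 m/s.

Δv ≈ 18900 m/s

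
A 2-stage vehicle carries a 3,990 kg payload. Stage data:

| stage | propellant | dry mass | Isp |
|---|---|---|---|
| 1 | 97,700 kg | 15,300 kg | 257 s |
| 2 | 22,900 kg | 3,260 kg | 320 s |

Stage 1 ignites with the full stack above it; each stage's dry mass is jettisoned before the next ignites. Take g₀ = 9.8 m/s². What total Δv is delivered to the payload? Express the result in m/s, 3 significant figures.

Ignition mass of stage 1 = 97,700+15,300 + 22,900+3,260 + 3,990 = 143,150 kg.
Stage 1: m₀ = 143,150 kg, m_f = 143,150 − 97,700 = 45,450 kg; Δv = 257×9.8×ln(3.15) = 2518.6×1.1473 ≈ 2890 m/s.
Stage 2: m₀ = 30,150 kg, m_f = 30,150 − 22,900 = 7,250 kg; Δv = 320×9.8×ln(4.159) = 3136.0×1.4252 ≈ 4469 m/s.
Total Δv = 2890 + 4469 = 7359 m/s.

Δv ≈ 7360 m/s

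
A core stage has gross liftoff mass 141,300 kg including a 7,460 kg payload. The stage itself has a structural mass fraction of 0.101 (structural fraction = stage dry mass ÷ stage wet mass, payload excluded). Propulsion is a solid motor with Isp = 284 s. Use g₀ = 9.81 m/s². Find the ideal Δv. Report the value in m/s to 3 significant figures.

Stage wet mass = m₀ − payload = 141,300 − 7,460 = 133,840 kg.
Stage dry mass = ε × stage wet mass = 0.101 × 133,840 = 13,517.8 kg.
Burnout mass m_f = stage dry + payload = 13,517.8 + 7,460 = 20,977.8 kg.
v_e = Isp · g₀ = 284 × 9.81 = 2786.0 m/s.
Rocket equation: Δv = v_e · ln(141,300/20,977.8) = 2786.0 × ln(6.736) = 2786.0 × 1.9074 ≈ 5314 m/s.

Δv ≈ 5310 m/s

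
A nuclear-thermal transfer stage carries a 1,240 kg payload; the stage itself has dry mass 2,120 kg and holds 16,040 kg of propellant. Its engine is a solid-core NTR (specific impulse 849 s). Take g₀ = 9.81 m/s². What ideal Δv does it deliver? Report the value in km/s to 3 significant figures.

v_e = Isp · g₀ = 849 × 9.81 = 8328.7 m/s.
m₀ = payload + dry + propellant = 1,240 + 2,120 + 16,040 = 19,400 kg.
m_f = payload + dry = 1,240 + 2,120 = 3,360 kg.
Δv = v_e · ln(m₀/m_f) = 8328.7 × ln(5.774) = 8328.7 × 1.7533 ≈ 14603.0 m/s.

Δv ≈ 14.6 km/s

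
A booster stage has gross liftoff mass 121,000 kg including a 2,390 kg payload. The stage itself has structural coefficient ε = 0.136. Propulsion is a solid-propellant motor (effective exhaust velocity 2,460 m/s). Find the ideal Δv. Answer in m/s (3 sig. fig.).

Stage wet mass = m₀ − payload = 121,000 − 2,390 = 118,610 kg.
Stage dry mass = ε × stage wet mass = 0.136 × 118,610 = 16,131 kg.
Burnout mass m_f = stage dry + payload = 16,131 + 2,390 = 18,521 kg.
Δv = v_e · ln(121,000/18,521) = 2460.0 × ln(6.533) = 2460.0 × 1.8769 ≈ 4617 m/s.

Δv ≈ 4620 m/s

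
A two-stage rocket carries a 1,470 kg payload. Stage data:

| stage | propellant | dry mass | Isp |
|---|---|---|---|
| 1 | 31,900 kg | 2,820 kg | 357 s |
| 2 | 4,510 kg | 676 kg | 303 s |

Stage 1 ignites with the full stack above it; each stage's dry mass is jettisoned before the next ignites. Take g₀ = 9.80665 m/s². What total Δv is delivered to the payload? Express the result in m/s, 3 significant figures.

Ignition mass of stage 1 = 31,900+2,820 + 4,510+676 + 1,470 = 41,376 kg.
Stage 1: m₀ = 41,376 kg, m_f = 41,376 − 31,900 = 9,476 kg; Δv = 357×9.80665×ln(4.366) = 3501.0×1.4739 ≈ 5160 m/s.
Stage 2: m₀ = 6,656 kg, m_f = 6,656 − 4,510 = 2,146 kg; Δv = 303×9.80665×ln(3.102) = 2971.4×1.1319 ≈ 3363 m/s.
Total Δv = 5160 + 3363 = 8523 m/s.

Δv ≈ 8520 m/s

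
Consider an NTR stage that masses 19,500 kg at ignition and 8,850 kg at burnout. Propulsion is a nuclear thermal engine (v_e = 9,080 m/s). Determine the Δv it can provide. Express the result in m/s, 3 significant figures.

Δv ≈ 7170 m/s

Δv = v_e · ln(m₀/m_f) = 9080.0 × ln(2.203) = 9080.0 × 0.7900 ≈ 7173.2 m/s.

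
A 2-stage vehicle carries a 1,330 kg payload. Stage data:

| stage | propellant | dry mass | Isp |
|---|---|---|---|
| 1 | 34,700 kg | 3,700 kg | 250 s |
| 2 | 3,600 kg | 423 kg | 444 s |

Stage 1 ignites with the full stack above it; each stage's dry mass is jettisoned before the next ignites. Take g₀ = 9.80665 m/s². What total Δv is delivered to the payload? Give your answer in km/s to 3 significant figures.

Ignition mass of stage 1 = 34,700+3,700 + 3,600+423 + 1,330 = 43,753 kg.
Stage 1: m₀ = 43,753 kg, m_f = 43,753 − 34,700 = 9,053 kg; Δv = 250×9.80665×ln(4.833) = 2451.7×1.5755 ≈ 3863 m/s.
Stage 2: m₀ = 5,353 kg, m_f = 5,353 − 3,600 = 1,753 kg; Δv = 444×9.80665×ln(3.054) = 4354.2×1.1163 ≈ 4861 m/s.
Total Δv = 3863 + 4861 = 8724 m/s.

Δv ≈ 8.72 km/s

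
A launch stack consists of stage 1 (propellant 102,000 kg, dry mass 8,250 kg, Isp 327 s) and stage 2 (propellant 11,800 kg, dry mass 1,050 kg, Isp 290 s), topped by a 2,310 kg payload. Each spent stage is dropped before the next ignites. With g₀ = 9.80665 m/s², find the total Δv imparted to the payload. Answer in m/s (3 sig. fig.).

Δv ≈ 9670 m/s

Ignition mass of stage 1 = 102,000+8,250 + 11,800+1,050 + 2,310 = 125,410 kg.
Stage 1: m₀ = 125,410 kg, m_f = 125,410 − 102,000 = 23,410 kg; Δv = 327×9.80665×ln(5.357) = 3206.8×1.6784 ≈ 5382 m/s.
Stage 2: m₀ = 15,160 kg, m_f = 15,160 − 11,800 = 3,360 kg; Δv = 290×9.80665×ln(4.512) = 2843.9×1.5067 ≈ 4285 m/s.
Total Δv = 5382 + 4285 = 9667 m/s.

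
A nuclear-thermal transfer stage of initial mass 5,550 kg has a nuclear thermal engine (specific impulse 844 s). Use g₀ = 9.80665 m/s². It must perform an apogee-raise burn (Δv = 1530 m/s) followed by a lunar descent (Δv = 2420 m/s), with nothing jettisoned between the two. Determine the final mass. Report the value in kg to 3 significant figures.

final mass ≈ 3440 kg

v_e = Isp · g₀ = 844 × 9.80665 = 8276.8 m/s.
After the first burn: m = 5550 × exp(−1530/8276.8) = 5550 × 0.83123 = 4,613.33 kg.
After the second burn: m = 4,613.33 × exp(−2420/8276.8) = 4,613.33 × 0.74648 = 3,443.76 kg.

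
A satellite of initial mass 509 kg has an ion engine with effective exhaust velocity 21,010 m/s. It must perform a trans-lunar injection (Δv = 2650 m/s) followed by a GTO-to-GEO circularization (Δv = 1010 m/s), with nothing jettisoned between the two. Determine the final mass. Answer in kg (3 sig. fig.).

final mass ≈ 428 kg

After the first burn: m = 509 × exp(−2650/21010.0) = 509 × 0.88150 = 448.684 kg.
After the second burn: m = 448.684 × exp(−1010/21010.0) = 448.684 × 0.95306 = 427.623 kg.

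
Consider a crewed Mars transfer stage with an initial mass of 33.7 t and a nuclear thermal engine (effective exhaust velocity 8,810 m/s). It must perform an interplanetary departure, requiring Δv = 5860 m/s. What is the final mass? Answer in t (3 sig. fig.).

final mass ≈ 17.3 t

m₀/m_f = exp(Δv / v_e) = exp(5860 / 8810.0) = exp(0.6652) = 1.9448.
m_f = m₀ / 1.9448 = 33.7 / 1.9448 = 17.3283 t.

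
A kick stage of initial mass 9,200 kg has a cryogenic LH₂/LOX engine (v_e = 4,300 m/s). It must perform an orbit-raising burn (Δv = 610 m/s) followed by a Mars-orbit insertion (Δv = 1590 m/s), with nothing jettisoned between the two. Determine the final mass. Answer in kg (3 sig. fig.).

final mass ≈ 5520 kg

After the first burn: m = 9200 × exp(−610/4300.0) = 9200 × 0.86774 = 7,983.21 kg.
After the second burn: m = 7,983.21 × exp(−1590/4300.0) = 7,983.21 × 0.69089 = 5,515.52 kg.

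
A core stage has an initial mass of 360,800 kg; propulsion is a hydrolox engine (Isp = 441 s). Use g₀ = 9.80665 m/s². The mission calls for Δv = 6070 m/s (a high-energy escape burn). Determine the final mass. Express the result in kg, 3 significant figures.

v_e = Isp · g₀ = 441 × 9.80665 = 4324.7 m/s.
m₀/m_f = exp(Δv / v_e) = exp(6070 / 4324.7) = exp(1.4036) = 4.0696.
m_f = m₀ / 4.0696 = 360,800 / 4.0696 = 88,657.4 kg.

final mass ≈ 88700 kg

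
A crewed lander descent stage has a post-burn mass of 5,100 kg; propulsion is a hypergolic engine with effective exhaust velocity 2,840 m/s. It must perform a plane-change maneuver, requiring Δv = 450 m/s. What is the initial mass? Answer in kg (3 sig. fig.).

m₀/m_f = exp(Δv / v_e) = exp(450 / 2840.0) = exp(0.1585) = 1.1717.
m₀ = m_f × 1.1717 = 5,100 × 1.1717 = 5,975.67 kg.

initial mass ≈ 5980 kg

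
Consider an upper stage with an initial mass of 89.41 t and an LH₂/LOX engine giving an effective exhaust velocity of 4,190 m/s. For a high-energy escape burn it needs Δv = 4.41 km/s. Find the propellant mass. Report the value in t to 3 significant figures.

propellant mass ≈ 58.2 t

Using Δv = v_e ln(m₀/m_f): m₀/m_f = exp(Δv / v_e) = exp(4410 / 4190.0) = exp(1.0525) = 2.8648.
m_f = 89.41 / 2.8648 = 31.2099 t, so propellant = m₀ − m_f = 89.41 − 31.2099 = 58.2001 t.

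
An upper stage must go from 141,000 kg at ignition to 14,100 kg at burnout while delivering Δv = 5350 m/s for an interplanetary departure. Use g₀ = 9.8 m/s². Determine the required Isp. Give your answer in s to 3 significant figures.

ln(m₀/m_f) = ln(141000/14100) = ln(10) = 2.3026.
Rocket equation: v_e = Δv / ln(m₀/m_f) = 5350 / 2.3026 = 2323.5 m/s.
Isp = v_e / g₀ = 2323.5 / 9.8 = 237.1 s.

Isp ≈ 237 s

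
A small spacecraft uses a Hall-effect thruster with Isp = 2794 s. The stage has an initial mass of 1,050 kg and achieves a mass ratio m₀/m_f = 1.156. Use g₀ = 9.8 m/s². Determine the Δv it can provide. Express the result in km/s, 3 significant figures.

Δv ≈ 3.97 km/s

v_e = Isp · g₀ = 2794 × 9.8 = 27381.2 m/s.
From the ideal rocket equation, Δv = v_e · ln(1.156) = 27381.2 × 0.1450 ≈ 3969.3 m/s.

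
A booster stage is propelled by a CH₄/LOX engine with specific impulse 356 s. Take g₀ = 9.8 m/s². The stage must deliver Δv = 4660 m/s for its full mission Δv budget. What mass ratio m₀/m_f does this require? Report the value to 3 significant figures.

mass ratio ≈ 3.80

v_e = Isp · g₀ = 356 × 9.8 = 3488.8 m/s.
By the Tsiolkovsky rocket equation, m₀/m_f = exp(Δv / v_e) = exp(4660 / 3488.8) = exp(1.3357) = 3.8027.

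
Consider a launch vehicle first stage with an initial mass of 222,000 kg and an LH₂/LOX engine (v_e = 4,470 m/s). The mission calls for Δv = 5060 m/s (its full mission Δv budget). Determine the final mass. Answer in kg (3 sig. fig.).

m₀/m_f = exp(Δv / v_e) = exp(5060 / 4470.0) = exp(1.1320) = 3.1018.
m_f = m₀ / 3.1018 = 222,000 / 3.1018 = 71,571.3 kg.

final mass ≈ 71600 kg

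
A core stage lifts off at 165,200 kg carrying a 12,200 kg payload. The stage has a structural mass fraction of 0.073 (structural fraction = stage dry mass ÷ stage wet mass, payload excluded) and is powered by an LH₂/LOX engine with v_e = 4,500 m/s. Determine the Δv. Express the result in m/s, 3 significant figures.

Δv ≈ 8800 m/s

Stage wet mass = m₀ − payload = 165,200 − 12,200 = 153,000 kg.
Stage dry mass = ε × stage wet mass = 0.073 × 153,000 = 11,169 kg.
Burnout mass m_f = stage dry + payload = 11,169 + 12,200 = 23,369 kg.
From the ideal rocket equation, Δv = v_e · ln(165,200/23,369) = 4500.0 × ln(7.069) = 4500.0 × 1.9557 ≈ 8801 m/s.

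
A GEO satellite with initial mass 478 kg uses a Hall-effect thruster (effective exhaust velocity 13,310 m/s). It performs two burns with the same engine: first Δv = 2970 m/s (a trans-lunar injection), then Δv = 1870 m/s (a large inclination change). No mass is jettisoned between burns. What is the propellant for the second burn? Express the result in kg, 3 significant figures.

propellant for the second burn ≈ 50.1 kg

After the first burn: m = 478 × exp(−2970/13310.0) = 478 × 0.80000 = 382.4 kg.
After the second burn: m = 382.4 × exp(−1870/13310.0) = 382.4 × 0.86893 = 332.279 kg.
Second-burn propellant = 382.4 − 332.279 = 50.121 kg.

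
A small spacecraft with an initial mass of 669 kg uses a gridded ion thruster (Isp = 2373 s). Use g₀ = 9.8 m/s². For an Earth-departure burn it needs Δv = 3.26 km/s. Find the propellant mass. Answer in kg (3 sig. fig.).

propellant mass ≈ 87.5 kg

v_e = Isp · g₀ = 2373 × 9.8 = 23255.4 m/s.
Using Δv = v_e ln(m₀/m_f): m₀/m_f = exp(Δv / v_e) = exp(3260 / 23255.4) = exp(0.1402) = 1.1505.
m_f = 669 / 1.1505 = 581.486 kg, so propellant = m₀ − m_f = 669 − 581.486 = 87.514 kg.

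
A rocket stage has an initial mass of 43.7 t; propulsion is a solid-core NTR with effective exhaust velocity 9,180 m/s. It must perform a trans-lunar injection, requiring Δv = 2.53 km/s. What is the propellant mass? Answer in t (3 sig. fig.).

propellant mass ≈ 10.5 t

m₀/m_f = exp(Δv / v_e) = exp(2530 / 9180.0) = exp(0.2756) = 1.3173.
m_f = 43.7 / 1.3173 = 33.1739 t, so propellant = m₀ − m_f = 43.7 − 33.1739 = 10.5261 t.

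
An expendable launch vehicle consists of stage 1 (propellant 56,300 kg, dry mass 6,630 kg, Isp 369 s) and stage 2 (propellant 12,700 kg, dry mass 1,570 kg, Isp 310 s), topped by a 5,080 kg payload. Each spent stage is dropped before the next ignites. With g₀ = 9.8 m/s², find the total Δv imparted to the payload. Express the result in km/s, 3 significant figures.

Δv ≈ 7.41 km/s

Ignition mass of stage 1 = 56,300+6,630 + 12,700+1,570 + 5,080 = 82,280 kg.
Stage 1: m₀ = 82,280 kg, m_f = 82,280 − 56,300 = 25,980 kg; Δv = 369×9.8×ln(3.167) = 3616.2×1.1528 ≈ 4169 m/s.
Stage 2: m₀ = 19,350 kg, m_f = 19,350 − 12,700 = 6,650 kg; Δv = 310×9.8×ln(2.91) = 3038.0×1.0681 ≈ 3245 m/s.
Total Δv = 4169 + 3245 = 7414 m/s.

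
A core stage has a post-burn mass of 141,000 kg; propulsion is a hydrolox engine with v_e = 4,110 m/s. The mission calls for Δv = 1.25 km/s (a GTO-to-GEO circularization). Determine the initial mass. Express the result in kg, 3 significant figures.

initial mass ≈ 191000 kg

m₀/m_f = exp(Δv / v_e) = exp(1250 / 4110.0) = exp(0.3041) = 1.3555.
m₀ = m_f × 1.3555 = 141,000 × 1.3555 = 191,126 kg.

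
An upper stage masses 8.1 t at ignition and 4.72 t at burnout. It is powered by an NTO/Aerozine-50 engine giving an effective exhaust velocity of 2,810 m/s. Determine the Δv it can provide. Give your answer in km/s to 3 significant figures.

Rocket equation: Δv = v_e · ln(m₀/m_f) = 2810.0 × ln(1.716) = 2810.0 × 0.5401 ≈ 1517.6 m/s.

Δv ≈ 1.52 km/s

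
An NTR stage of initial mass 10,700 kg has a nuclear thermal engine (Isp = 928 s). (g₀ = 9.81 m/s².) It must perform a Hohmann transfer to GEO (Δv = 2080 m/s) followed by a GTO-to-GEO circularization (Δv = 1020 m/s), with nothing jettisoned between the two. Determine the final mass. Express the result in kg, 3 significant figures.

final mass ≈ 7610 kg

v_e = Isp · g₀ = 928 × 9.81 = 9103.7 m/s.
After the first burn: m = 10700 × exp(−2080/9103.7) = 10700 × 0.79574 = 8,514.42 kg.
After the second burn: m = 8,514.42 × exp(−1020/9103.7) = 8,514.42 × 0.89401 = 7,611.98 kg.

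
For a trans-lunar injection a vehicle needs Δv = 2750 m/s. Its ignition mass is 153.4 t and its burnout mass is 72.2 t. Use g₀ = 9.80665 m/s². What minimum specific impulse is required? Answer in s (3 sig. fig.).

ln(m₀/m_f) = ln(153400/72200) = ln(2.125) = 0.7536.
v_e = Δv / ln(m₀/m_f) = 2750 / 0.7536 = 3649.1 m/s.
Isp = v_e / g₀ = 3649.1 / 9.80665 = 372.1 s.

Isp ≈ 372 s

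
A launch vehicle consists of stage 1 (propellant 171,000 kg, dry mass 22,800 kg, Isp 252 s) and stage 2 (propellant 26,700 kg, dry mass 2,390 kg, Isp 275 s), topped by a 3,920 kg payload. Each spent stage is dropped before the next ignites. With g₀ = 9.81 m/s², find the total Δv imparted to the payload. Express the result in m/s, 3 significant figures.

Δv ≈ 7930 m/s

Ignition mass of stage 1 = 171,000+22,800 + 26,700+2,390 + 3,920 = 226,810 kg.
Stage 1: m₀ = 226,810 kg, m_f = 226,810 − 171,000 = 55,810 kg; Δv = 252×9.81×ln(4.064) = 2472.1×1.4022 ≈ 3466 m/s.
Stage 2: m₀ = 33,010 kg, m_f = 33,010 − 26,700 = 6,310 kg; Δv = 275×9.81×ln(5.231) = 2697.8×1.6547 ≈ 4464 m/s.
Total Δv = 3466 + 4464 = 7930 m/s.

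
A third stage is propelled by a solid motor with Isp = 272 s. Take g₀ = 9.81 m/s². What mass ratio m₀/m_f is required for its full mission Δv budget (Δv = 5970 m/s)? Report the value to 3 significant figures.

v_e = Isp · g₀ = 272 × 9.81 = 2668.3 m/s.
Using Δv = v_e ln(m₀/m_f): m₀/m_f = exp(Δv / v_e) = exp(5970 / 2668.3) = exp(2.2374) = 9.3686.

mass ratio ≈ 9.37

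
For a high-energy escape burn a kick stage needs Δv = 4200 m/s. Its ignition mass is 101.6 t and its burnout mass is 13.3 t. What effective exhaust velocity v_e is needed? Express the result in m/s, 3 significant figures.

ln(m₀/m_f) = ln(101600/13300) = ln(7.639) = 2.0333.
By the Tsiolkovsky rocket equation, v_e = Δv / ln(m₀/m_f) = 4200 / 2.0333 = 2065.6 m/s.

v_e ≈ 2070 m/s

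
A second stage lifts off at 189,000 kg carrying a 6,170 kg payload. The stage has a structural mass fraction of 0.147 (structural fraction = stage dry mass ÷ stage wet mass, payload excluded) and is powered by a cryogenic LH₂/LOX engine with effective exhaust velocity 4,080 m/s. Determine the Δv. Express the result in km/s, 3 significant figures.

Stage wet mass = m₀ − payload = 189,000 − 6,170 = 182,830 kg.
Stage dry mass = ε × stage wet mass = 0.147 × 182,830 = 26,876 kg.
Burnout mass m_f = stage dry + payload = 26,876 + 6,170 = 33,046 kg.
Using Δv = v_e ln(m₀/m_f): Δv = v_e · ln(189,000/33,046) = 4080.0 × ln(5.719) = 4080.0 × 1.7438 ≈ 7115 m/s.

Δv ≈ 7.11 km/s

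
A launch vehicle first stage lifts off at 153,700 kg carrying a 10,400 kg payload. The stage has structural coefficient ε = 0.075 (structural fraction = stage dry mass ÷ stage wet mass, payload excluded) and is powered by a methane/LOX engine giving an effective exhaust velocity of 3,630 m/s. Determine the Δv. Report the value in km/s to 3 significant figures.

Stage wet mass = m₀ − payload = 153,700 − 10,400 = 143,300 kg.
Stage dry mass = ε × stage wet mass = 0.075 × 143,300 = 10,747.5 kg.
Burnout mass m_f = stage dry + payload = 10,747.5 + 10,400 = 21,147.5 kg.
By the Tsiolkovsky rocket equation, Δv = v_e · ln(153,700/21,147.5) = 3630.0 × ln(7.268) = 3630.0 × 1.9835 ≈ 7200 m/s.

Δv ≈ 7.20 km/s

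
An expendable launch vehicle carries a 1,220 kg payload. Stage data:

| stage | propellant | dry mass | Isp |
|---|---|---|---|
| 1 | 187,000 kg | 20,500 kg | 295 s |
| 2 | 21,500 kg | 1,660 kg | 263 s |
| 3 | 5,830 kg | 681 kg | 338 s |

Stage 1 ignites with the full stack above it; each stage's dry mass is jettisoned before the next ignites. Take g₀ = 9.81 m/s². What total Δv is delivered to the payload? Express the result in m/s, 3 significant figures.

Ignition mass of stage 1 = 187,000+20,500 + 21,500+1,660 + 5,830+681 + 1,220 = 238,391 kg.
Stage 1: m₀ = 238,391 kg, m_f = 238,391 − 187,000 = 51,391 kg; Δv = 295×9.81×ln(4.639) = 2894.0×1.5344 ≈ 4441 m/s.
Stage 2: m₀ = 30,891 kg, m_f = 30,891 − 21,500 = 9,391 kg; Δv = 263×9.81×ln(3.289) = 2580.0×1.1907 ≈ 3072 m/s.
Stage 3: m₀ = 7,731 kg, m_f = 7,731 − 5,830 = 1,901 kg; Δv = 338×9.81×ln(4.067) = 3315.8×1.4029 ≈ 4652 m/s.
Total Δv = 4441 + 3072 + 4652 = 12165 m/s.

Δv ≈ 12200 m/s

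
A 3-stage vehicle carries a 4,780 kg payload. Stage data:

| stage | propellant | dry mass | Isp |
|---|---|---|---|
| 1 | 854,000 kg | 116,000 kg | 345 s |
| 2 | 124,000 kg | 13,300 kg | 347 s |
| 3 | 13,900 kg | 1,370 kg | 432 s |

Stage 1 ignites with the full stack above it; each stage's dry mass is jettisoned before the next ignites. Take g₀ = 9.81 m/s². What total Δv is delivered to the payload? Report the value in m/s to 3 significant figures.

Δv ≈ 15100 m/s

Ignition mass of stage 1 = 854,000+116,000 + 124,000+13,300 + 13,900+1,370 + 4,780 = 1,127,350 kg.
Stage 1: m₀ = 1,127,350 kg, m_f = 1,127,350 − 854,000 = 273,350 kg; Δv = 345×9.81×ln(4.124) = 3384.5×1.4169 ≈ 4795 m/s.
Stage 2: m₀ = 157,350 kg, m_f = 157,350 − 124,000 = 33,350 kg; Δv = 347×9.81×ln(4.718) = 3404.1×1.5514 ≈ 5281 m/s.
Stage 3: m₀ = 20,050 kg, m_f = 20,050 − 13,900 = 6,150 kg; Δv = 432×9.81×ln(3.26) = 4237.9×1.1818 ≈ 5008 m/s.
Total Δv = 4795 + 5281 + 5008 = 15084 m/s.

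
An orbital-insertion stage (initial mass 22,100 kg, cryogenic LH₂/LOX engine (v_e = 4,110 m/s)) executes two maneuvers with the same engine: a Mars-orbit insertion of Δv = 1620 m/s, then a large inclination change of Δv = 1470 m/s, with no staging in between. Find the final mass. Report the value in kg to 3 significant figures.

After the first burn: m = 22100 × exp(−1620/4110.0) = 22100 × 0.67425 = 14,900.9 kg.
After the second burn: m = 14,900.9 × exp(−1470/4110.0) = 14,900.9 × 0.69931 = 10,420.3 kg.

final mass ≈ 10400 kg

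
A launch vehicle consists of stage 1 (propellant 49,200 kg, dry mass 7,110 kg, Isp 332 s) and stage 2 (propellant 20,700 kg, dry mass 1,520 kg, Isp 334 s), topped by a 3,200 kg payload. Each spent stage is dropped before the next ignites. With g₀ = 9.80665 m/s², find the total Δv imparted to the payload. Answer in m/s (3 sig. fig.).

Δv ≈ 8510 m/s

Ignition mass of stage 1 = 49,200+7,110 + 20,700+1,520 + 3,200 = 81,730 kg.
Stage 1: m₀ = 81,730 kg, m_f = 81,730 − 49,200 = 32,530 kg; Δv = 332×9.80665×ln(2.512) = 3255.8×0.9213 ≈ 2999 m/s.
Stage 2: m₀ = 25,420 kg, m_f = 25,420 − 20,700 = 4,720 kg; Δv = 334×9.80665×ln(5.386) = 3275.4×1.6837 ≈ 5515 m/s.
Total Δv = 2999 + 5515 = 8514 m/s.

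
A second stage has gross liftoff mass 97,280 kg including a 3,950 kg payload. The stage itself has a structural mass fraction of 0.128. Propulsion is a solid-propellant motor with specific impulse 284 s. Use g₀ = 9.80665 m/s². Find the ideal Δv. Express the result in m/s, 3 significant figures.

Stage wet mass = m₀ − payload = 97,280 − 3,950 = 93,330 kg.
Stage dry mass = ε × stage wet mass = 0.128 × 93,330 = 11,946.2 kg.
Burnout mass m_f = stage dry + payload = 11,946.2 + 3,950 = 15,896.2 kg.
v_e = Isp · g₀ = 284 × 9.80665 = 2785.1 m/s.
From the ideal rocket equation, Δv = v_e · ln(97,280/15,896.2) = 2785.1 × ln(6.12) = 2785.1 × 1.8115 ≈ 5045 m/s.

Δv ≈ 5050 m/s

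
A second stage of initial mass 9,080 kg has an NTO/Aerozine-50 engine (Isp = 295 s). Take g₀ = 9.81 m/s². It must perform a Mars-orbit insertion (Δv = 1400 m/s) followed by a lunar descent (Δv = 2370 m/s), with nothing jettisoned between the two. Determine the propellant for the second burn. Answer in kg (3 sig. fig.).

propellant for the second burn ≈ 3130 kg

v_e = Isp · g₀ = 295 × 9.81 = 2894.0 m/s.
After the first burn: m = 9080 × exp(−1400/2894.0) = 9080 × 0.61646 = 5,597.46 kg.
After the second burn: m = 5,597.46 × exp(−2370/2894.0) = 5,597.46 × 0.44089 = 2,467.86 kg.
Second-burn propellant = 5,597.46 − 2,467.86 = 3,129.6 kg.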